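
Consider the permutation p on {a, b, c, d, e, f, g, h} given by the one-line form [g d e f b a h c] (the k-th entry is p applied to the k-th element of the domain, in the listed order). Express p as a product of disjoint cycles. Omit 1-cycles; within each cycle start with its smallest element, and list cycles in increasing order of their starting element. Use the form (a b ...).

Iterating p from a gives a → g → h → c → e → b → d → f → a; that is the 8-cycle (a g h c e b d f).
Continuing from each remaining unvisited element yields (a g h c e b d f).

(a g h c e b d f)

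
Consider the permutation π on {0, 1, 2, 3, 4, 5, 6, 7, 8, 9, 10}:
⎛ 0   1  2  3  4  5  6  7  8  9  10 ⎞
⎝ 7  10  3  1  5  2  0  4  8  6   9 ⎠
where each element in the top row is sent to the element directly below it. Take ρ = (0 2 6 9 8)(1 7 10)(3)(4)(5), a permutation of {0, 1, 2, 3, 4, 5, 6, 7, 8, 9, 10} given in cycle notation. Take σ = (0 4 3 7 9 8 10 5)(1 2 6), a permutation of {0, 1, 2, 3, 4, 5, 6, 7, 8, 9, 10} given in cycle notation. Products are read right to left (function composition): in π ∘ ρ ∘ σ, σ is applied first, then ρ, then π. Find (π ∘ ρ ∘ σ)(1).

Apply the permutations in order: σ(1) = 2, then ρ(2) = 6, then π(6) = 0. So (π ∘ ρ ∘ σ)(1) = 0.

0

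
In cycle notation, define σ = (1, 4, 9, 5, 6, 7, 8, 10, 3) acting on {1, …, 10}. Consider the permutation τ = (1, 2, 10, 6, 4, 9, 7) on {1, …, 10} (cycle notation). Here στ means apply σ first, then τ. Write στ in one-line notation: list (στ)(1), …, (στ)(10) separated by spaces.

9 10 2 7 4 1 8 6 5 3

(στ)(x) = τ(σ(x)). Computing each image: τ(σ(1)) = τ(4) = 9, τ(σ(2)) = τ(2) = 10, τ(σ(3)) = τ(1) = 2, τ(σ(4)) = τ(9) = 7, τ(σ(5)) = τ(6) = 4, τ(σ(6)) = τ(7) = 1, τ(σ(7)) = τ(8) = 8, τ(σ(8)) = τ(10) = 6, τ(σ(9)) = τ(5) = 5, τ(σ(10)) = τ(3) = 3.
Hence στ = [9 10 2 7 4 1 8 6 5 3].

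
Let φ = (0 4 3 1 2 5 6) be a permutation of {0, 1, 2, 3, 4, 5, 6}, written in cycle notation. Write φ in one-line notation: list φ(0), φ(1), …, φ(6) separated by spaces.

Reading each image from the cycles: 0↦4, 1↦2, 2↦5, 3↦1, 4↦3, 5↦6, 6↦0.
Listing these in domain order gives 4 2 5 1 3 6 0.

4 2 5 1 3 6 0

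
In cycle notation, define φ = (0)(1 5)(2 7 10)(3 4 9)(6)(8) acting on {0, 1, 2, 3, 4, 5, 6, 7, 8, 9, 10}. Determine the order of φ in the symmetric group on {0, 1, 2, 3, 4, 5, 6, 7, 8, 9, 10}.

The disjoint cycles have lengths 3, 3, 2, 1, 1, 1.
The order is lcm(3, 3, 2) = 6.

6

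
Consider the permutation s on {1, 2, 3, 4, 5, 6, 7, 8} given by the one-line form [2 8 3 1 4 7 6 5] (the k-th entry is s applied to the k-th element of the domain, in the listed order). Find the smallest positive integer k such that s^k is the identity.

Decomposing into disjoint cycles gives cycle lengths 5, 2, 1.
Since disjoint cycles commute, ord(s) = lcm(5, 2) = 10.

10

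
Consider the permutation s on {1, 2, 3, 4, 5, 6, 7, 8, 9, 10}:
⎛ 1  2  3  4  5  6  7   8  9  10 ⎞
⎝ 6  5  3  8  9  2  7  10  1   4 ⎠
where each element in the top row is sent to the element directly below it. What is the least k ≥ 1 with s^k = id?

Writing s as disjoint cycles, the cycle lengths are 5, 3, 1, 1.
The order of s is the least common multiple of its cycle lengths: lcm(5, 3) = 15.

15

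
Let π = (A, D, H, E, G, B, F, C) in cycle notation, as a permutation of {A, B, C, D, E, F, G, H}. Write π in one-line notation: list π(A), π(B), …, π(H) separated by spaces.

Reading each image from the cycles: A↦D, B↦F, C↦A, D↦H, E↦G, F↦C, G↦B, H↦E.
Listing these in domain order gives D F A H G C B E.

D F A H G C B E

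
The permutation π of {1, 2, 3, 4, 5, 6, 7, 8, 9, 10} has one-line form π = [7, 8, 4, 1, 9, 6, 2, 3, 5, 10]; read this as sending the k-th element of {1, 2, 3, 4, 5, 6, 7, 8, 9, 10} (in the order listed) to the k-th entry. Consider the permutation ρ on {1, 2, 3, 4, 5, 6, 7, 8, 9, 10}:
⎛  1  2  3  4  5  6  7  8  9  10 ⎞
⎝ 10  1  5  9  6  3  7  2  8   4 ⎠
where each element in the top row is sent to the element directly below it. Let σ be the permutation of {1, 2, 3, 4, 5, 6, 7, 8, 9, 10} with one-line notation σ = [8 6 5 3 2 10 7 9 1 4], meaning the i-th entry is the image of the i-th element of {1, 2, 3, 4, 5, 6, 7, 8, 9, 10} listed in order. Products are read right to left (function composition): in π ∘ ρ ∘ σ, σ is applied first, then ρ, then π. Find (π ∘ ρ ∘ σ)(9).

10

(π ∘ ρ ∘ σ)(9) = π(ρ(σ(9))). σ(9) = 1, then ρ(1) = 10, then π(10) = 10, so the result is 10.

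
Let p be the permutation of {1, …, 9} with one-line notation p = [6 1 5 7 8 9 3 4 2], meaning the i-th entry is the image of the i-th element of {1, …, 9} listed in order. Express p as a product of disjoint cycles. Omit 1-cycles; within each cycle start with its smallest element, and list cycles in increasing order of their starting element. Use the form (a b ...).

Iterating p from 1 gives 1 → 6 → 9 → 2 → 1; that is the 4-cycle (1 6 9 2).
Repeating from the next unused element and collecting all non-trivial cycles gives (1 6 9 2)(3 5 8 4 7).

(1 6 9 2)(3 5 8 4 7)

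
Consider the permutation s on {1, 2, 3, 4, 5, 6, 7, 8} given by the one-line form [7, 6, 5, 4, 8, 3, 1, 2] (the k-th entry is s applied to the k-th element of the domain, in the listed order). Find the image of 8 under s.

8 is element number 8 of the domain, and entry number 8 of the one-line form is 2, so s(8) = 2.

2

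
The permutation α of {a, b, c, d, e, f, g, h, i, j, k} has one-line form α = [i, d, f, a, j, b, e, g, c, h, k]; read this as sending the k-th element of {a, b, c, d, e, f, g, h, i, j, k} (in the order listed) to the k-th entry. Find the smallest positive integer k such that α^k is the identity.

12

Decomposing into disjoint cycles gives cycle lengths 6, 4, 1.
The order of α is the least common multiple of its cycle lengths: lcm(6, 4) = 12.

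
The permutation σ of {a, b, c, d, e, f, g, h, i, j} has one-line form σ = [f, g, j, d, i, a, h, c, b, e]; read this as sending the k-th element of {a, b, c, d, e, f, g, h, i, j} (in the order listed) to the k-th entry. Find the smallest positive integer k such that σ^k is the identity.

Decomposing into disjoint cycles gives cycle lengths 7, 2, 1.
Since disjoint cycles commute, ord(σ) = lcm(7, 2) = 14.

14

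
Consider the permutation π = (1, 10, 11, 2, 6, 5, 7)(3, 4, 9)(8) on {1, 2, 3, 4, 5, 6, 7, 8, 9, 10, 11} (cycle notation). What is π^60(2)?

1

2 lies in the 7-cycle (1, 10, 11, 2, 6, 5, 7).
Powers repeat with period 7 on this cycle, and 60 mod 7 = 4, so π^60(2) = π^4(2).
Advancing 4 steps from 2: 2 → 6 → 5 → 7 → 1.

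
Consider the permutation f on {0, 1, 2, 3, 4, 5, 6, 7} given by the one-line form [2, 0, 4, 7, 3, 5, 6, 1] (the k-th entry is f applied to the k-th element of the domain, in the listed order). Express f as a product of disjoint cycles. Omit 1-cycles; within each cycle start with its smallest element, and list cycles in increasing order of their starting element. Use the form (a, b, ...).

(0, 2, 4, 3, 7, 1)

Iterating f from 0 gives 0 → 2 → 4 → 3 → 7 → 1 → 0; that is the 6-cycle (0, 2, 4, 3, 7, 1).
Repeating from the next unused element and collecting all non-trivial cycles gives (0, 2, 4, 3, 7, 1).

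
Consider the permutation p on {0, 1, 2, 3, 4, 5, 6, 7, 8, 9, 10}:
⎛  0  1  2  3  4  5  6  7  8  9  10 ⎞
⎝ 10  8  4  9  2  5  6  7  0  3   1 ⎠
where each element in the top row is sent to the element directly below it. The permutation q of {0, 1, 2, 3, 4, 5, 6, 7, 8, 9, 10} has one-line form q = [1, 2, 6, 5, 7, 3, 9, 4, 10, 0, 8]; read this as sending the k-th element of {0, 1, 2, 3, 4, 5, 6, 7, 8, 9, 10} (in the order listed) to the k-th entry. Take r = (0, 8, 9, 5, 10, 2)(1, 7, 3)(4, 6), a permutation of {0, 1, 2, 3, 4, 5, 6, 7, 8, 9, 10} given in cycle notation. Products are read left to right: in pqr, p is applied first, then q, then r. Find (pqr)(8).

7

(pqr)(8) = r(q(p(8))). p(8) = 0, then q(0) = 1, then r(1) = 7, so the result is 7.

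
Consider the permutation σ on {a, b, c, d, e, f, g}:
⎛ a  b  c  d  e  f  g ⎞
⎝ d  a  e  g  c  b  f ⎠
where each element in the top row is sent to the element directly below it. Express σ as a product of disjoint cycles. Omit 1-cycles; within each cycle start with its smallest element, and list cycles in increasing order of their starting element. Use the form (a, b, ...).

(a, d, g, f, b)(c, e)

From a: a → d → g → f → b → a, closing the cycle (a, d, g, f, b).
Continuing from each remaining unvisited element yields (a, d, g, f, b)(c, e).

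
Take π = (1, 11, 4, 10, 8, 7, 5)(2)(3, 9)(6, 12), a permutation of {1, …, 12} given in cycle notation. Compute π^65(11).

11 lies in the 7-cycle (1, 11, 4, 10, 8, 7, 5).
Since the cycle has length 7, π^65 acts on it the same as π^2 (65 mod 7 = 2).
Advancing 2 steps from 11: 11 → 4 → 10.

10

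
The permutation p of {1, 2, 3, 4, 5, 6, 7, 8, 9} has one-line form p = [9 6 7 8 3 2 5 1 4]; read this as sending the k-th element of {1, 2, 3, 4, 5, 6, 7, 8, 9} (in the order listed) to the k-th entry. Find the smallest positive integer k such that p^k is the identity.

Writing p as disjoint cycles, the cycle lengths are 4, 3, 2.
The order is lcm(4, 3, 2) = 12.

12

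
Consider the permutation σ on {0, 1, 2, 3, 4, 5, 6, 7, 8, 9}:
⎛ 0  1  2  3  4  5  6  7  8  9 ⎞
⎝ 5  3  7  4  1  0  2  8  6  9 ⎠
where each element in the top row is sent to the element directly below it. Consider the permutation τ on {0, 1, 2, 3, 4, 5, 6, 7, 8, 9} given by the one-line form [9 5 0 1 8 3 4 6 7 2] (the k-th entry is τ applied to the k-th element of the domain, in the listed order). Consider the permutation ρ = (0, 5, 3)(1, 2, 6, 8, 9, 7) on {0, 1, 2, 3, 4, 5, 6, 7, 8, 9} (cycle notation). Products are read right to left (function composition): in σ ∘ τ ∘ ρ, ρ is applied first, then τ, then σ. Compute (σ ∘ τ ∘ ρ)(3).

9

Apply the permutations in order: ρ(3) = 0, then τ(0) = 9, then σ(9) = 9. So (σ ∘ τ ∘ ρ)(3) = 9.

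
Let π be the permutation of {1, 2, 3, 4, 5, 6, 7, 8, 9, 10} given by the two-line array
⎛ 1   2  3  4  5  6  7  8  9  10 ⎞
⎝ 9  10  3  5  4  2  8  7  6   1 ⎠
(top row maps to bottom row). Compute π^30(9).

Tracing 9 → 6 → … returns to 9 after 5 steps, so 9 lies in a 5-cycle (1 9 6 2 10).
Since the cycle has length 5, π^30 acts on it the same as π^0 (30 mod 5 = 0).
So π^30(9) = 9.

9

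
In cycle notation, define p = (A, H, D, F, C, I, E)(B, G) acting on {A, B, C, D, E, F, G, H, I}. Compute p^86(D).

C

D lies in the 7-cycle (A, H, D, F, C, I, E).
Since the cycle has length 7, p^86 acts on it the same as p^2 (86 mod 7 = 2).
Advancing 2 steps from D: D → F → C.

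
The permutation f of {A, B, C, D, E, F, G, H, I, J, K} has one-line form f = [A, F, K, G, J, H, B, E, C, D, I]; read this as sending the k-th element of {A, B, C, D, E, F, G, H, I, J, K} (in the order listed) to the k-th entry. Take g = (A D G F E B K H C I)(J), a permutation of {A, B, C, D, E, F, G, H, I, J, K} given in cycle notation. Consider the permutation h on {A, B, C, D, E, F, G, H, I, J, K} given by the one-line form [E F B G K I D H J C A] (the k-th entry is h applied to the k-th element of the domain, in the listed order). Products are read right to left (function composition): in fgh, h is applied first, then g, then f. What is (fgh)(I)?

(fgh)(I) = f(g(h(I))). h(I) = J, then g(J) = J, then f(J) = D, so the result is D.

D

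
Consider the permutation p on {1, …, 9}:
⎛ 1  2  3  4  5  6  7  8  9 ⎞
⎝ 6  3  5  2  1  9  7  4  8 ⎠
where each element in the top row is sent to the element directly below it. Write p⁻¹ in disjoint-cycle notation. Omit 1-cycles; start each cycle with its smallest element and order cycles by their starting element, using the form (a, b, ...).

(1, 5, 3, 2, 4, 8, 9, 6)

The cycle decomposition of p is (1, 6, 9, 8, 4, 2, 3, 5).
Reversing each cycle (and rotating so the smallest element leads) gives p⁻¹ = (1, 5, 3, 2, 4, 8, 9, 6).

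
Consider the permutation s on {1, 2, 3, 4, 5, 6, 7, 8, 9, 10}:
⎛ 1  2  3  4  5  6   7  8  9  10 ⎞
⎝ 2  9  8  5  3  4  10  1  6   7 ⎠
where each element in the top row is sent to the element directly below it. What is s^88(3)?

3

Tracing 3 → 8 → … returns to 3 after 8 steps, so 3 lies in an 8-cycle (1 2 9 6 4 5 3 8).
Since the cycle has length 8, s^88 acts on it the same as s^0 (88 mod 8 = 0).
So s^88(3) = 3.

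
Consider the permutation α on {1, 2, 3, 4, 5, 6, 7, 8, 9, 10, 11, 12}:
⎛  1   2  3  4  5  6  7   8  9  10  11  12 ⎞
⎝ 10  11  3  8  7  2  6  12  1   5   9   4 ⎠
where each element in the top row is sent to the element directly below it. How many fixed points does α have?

1

The fixed points (elements with α(x) = x) are {3}, so there is 1.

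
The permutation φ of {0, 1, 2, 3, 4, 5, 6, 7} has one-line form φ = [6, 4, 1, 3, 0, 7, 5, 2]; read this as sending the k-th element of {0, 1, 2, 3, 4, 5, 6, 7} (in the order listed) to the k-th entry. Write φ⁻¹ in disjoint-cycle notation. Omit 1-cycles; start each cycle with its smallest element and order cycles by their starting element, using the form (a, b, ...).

(0, 4, 1, 2, 7, 5, 6)

The cycle decomposition of φ is (0, 6, 5, 7, 2, 1, 4).
The inverse reverses every cycle; in canonical form, φ⁻¹ = (0, 4, 1, 2, 7, 5, 6).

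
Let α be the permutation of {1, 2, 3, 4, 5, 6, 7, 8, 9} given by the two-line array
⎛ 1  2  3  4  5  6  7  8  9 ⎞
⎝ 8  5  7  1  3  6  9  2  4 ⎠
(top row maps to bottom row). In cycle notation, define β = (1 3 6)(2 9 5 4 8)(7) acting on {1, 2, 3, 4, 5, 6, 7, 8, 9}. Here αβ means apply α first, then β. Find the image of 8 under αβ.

9

α(8) = 2, then β(2) = 9; composing gives (αβ)(8) = 9.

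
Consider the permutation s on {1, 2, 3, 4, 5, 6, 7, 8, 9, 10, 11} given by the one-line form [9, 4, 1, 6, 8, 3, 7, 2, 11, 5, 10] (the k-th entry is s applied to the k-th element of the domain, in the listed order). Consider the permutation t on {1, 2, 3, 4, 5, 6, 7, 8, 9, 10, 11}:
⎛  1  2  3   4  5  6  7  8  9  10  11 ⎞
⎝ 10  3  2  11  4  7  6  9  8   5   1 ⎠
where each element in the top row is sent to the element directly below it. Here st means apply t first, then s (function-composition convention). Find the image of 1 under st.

5

t(1) = 10, then s(10) = 5; composing gives (st)(1) = 5.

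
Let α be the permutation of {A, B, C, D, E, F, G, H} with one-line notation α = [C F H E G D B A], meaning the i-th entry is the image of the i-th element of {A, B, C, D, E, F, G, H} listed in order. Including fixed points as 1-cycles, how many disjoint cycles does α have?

The cycle decomposition is (A C H)(B F D E G), which has 2 cycles (counting 1-cycles).

2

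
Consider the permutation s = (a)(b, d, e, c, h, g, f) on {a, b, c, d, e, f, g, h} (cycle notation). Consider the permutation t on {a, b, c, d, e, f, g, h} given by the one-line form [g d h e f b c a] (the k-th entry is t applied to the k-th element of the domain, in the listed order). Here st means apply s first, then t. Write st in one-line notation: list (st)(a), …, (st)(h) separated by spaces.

For each element, apply s then t: a → a → g; b → d → e; c → h → a; d → e → f; e → c → h; f → b → d; g → f → b; h → g → c.
Collecting the images, st = [g e a f h d b c].

g e a f h d b c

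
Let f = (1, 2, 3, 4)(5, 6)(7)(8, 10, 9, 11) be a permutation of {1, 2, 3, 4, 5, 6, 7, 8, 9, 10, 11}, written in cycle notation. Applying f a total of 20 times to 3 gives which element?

3 lies in the 4-cycle (1, 2, 3, 4).
Since the cycle has length 4, f^20 acts on it the same as f^0 (20 mod 4 = 0).
So f^20(3) = 3.

3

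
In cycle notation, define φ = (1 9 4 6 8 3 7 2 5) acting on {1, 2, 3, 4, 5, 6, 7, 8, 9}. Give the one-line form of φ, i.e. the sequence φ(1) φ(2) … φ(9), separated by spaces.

Reading each image from the cycles: 1↦9, 2↦5, 3↦7, 4↦6, 5↦1, 6↦8, 7↦2, 8↦3, 9↦4.
So the one-line form is 9 5 7 6 1 8 2 3 4.

9 5 7 6 1 8 2 3 4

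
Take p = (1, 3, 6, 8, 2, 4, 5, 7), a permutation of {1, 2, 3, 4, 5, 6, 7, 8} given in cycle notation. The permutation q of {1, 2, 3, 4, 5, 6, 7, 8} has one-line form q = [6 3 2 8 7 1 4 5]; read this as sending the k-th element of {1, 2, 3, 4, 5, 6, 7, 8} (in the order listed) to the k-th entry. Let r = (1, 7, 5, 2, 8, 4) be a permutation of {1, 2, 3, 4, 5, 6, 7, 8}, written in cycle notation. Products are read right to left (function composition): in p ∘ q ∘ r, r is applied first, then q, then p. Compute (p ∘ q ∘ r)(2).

7

(p ∘ q ∘ r)(2) = p(q(r(2))). r(2) = 8, then q(8) = 5, then p(5) = 7, so the result is 7.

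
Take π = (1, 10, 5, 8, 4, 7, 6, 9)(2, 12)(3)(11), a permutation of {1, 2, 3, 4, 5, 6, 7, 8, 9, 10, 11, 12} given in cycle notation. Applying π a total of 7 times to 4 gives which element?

8

4 lies in the 8-cycle (1, 10, 5, 8, 4, 7, 6, 9).
Advancing 7 steps from 4: 4 → 7 → 6 → 9 → 1 → 10 → 5 → 8.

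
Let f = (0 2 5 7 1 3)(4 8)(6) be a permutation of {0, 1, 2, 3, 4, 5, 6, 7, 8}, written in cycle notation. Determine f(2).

2 appears in (0 2 5 7 1 3); the next entry (wrapping around) is 5.

5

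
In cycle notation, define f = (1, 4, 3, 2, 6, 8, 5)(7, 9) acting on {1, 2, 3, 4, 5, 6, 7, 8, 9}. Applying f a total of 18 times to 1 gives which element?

6

1 lies in the 7-cycle (1, 4, 3, 2, 6, 8, 5).
Powers repeat with period 7 on this cycle, and 18 mod 7 = 4, so f^18(1) = f^4(1).
Advancing 4 steps from 1: 1 → 4 → 3 → 2 → 6.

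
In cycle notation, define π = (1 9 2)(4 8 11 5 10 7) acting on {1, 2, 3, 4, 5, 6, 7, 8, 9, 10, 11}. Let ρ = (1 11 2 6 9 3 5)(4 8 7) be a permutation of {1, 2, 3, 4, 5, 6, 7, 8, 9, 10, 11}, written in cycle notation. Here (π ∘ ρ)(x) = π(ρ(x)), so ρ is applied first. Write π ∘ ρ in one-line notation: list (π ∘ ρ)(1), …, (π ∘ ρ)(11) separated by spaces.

(π ∘ ρ)(x) = π(ρ(x)). Computing each image: π(ρ(1)) = π(11) = 5, π(ρ(2)) = π(6) = 6, π(ρ(3)) = π(5) = 10, π(ρ(4)) = π(8) = 11, π(ρ(5)) = π(1) = 9, π(ρ(6)) = π(9) = 2, π(ρ(7)) = π(4) = 8, π(ρ(8)) = π(7) = 4, π(ρ(9)) = π(3) = 3, π(ρ(10)) = π(10) = 7, π(ρ(11)) = π(2) = 1.
Hence π ∘ ρ = [5 6 10 11 9 2 8 4 3 7 1].

5 6 10 11 9 2 8 4 3 7 1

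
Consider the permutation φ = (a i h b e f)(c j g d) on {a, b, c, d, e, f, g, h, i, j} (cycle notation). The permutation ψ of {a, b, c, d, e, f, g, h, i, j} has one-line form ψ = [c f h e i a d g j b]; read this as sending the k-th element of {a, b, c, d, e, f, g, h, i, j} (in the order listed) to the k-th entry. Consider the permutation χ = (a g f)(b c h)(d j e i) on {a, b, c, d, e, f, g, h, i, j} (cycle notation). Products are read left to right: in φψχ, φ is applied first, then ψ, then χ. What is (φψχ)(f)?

Apply the permutations in order: φ(f) = a, then ψ(a) = c, then χ(c) = h. So (φψχ)(f) = h.

h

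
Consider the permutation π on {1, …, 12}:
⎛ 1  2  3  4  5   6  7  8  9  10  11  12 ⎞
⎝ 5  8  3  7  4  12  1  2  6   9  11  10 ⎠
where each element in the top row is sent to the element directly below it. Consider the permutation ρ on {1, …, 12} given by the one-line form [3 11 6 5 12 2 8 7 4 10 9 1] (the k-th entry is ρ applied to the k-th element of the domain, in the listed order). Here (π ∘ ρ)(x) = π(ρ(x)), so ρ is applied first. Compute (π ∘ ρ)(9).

(π ∘ ρ)(9) = π(ρ(9)). ρ(9) = 4, then π(4) = 7. So (π ∘ ρ)(9) = 7.

7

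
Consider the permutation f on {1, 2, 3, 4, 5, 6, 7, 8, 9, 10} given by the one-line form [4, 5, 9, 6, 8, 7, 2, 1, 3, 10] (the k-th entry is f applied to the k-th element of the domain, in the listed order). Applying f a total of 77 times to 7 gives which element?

Tracing 7 → 2 → … returns to 7 after 7 steps, so 7 lies in a 7-cycle (1, 4, 6, 7, 2, 5, 8).
Powers repeat with period 7 on this cycle, and 77 mod 7 = 0, so f^77(7) = f^0(7).
So f^77(7) = 7.

7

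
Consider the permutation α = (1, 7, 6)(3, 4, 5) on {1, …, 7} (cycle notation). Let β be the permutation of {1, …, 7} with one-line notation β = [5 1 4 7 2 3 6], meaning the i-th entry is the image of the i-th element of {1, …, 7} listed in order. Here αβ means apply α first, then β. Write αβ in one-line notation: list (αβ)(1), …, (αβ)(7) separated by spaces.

(αβ)(x) = β(α(x)). Computing each image: β(α(1)) = β(7) = 6, β(α(2)) = β(2) = 1, β(α(3)) = β(4) = 7, β(α(4)) = β(5) = 2, β(α(5)) = β(3) = 4, β(α(6)) = β(1) = 5, β(α(7)) = β(6) = 3.
Hence αβ = [6 1 7 2 4 5 3].

6 1 7 2 4 5 3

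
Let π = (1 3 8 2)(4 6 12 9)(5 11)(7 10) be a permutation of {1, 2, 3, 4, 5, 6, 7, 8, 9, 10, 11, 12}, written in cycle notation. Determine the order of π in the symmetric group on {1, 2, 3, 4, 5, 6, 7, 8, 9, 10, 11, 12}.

The disjoint cycles have lengths 4, 4, 2, 2.
The order of π is the least common multiple of its cycle lengths: lcm(4, 4, 2, 2) = 4.

4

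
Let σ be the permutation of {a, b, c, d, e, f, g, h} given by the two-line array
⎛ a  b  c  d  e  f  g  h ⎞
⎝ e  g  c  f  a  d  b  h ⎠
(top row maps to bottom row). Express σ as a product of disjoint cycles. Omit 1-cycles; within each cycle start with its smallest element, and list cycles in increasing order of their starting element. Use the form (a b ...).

(a e)(b g)(d f)

Start at a and follow images: a → e → a, giving the cycle (a e).
Continuing from each remaining unvisited element yields (a e)(b g)(d f).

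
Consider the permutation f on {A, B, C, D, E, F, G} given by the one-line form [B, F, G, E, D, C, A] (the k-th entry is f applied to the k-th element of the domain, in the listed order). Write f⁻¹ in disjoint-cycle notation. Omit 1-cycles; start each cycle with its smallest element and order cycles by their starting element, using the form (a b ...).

(A G C F B)(D E)

The cycle decomposition of f is (A B F C G)(D E).
Reversing each cycle (and rotating so the smallest element leads) gives f⁻¹ = (A G C F B)(D E).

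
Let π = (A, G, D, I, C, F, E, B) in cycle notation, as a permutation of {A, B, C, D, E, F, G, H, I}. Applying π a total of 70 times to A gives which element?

E

A lies in the 8-cycle (A, G, D, I, C, F, E, B).
Since the cycle has length 8, π^70 acts on it the same as π^6 (70 mod 8 = 6).
Advancing 6 steps from A: A → G → D → I → C → F → E.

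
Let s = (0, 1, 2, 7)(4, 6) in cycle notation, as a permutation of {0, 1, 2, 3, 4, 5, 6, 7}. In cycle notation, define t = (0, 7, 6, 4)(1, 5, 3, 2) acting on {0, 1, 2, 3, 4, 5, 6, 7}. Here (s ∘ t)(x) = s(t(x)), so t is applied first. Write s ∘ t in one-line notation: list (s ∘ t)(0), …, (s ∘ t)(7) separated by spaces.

0 5 2 7 1 3 6 4

(s ∘ t)(x) = s(t(x)). Computing each image: s(t(0)) = s(7) = 0, s(t(1)) = s(5) = 5, s(t(2)) = s(1) = 2, s(t(3)) = s(2) = 7, s(t(4)) = s(0) = 1, s(t(5)) = s(3) = 3, s(t(6)) = s(4) = 6, s(t(7)) = s(6) = 4.
Hence s ∘ t = [0 5 2 7 1 3 6 4].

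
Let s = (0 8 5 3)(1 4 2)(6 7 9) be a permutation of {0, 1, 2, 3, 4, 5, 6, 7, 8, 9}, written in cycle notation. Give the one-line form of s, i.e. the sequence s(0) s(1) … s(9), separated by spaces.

8 4 1 0 2 3 7 9 5 6

Each element maps to the next entry in its cycle (wrapping to the front): 0→8, 1→4, 2→1, 3→0, 4→2, 5→3, 6→7, 7→9, 8→5, 9→6.
So the one-line form is 8 4 1 0 2 3 7 9 5 6.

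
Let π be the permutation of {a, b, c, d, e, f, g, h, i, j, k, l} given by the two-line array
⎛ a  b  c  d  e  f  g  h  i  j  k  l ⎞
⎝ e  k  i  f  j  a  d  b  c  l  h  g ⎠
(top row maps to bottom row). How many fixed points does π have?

0

No element satisfies π(x) = x, so there are 0 fixed points.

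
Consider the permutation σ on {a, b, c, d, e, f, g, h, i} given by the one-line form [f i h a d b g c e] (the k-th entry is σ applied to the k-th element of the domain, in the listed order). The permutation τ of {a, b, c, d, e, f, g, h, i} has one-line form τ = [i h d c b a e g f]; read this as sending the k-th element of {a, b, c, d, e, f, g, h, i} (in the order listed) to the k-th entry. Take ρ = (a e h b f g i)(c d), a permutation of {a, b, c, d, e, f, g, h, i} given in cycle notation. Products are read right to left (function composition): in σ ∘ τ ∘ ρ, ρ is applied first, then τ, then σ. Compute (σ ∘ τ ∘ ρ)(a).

Apply the permutations in order: ρ(a) = e, then τ(e) = b, then σ(b) = i. So (σ ∘ τ ∘ ρ)(a) = i.

i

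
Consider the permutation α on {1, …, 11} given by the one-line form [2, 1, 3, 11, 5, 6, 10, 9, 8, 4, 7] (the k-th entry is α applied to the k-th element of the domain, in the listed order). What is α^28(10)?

10

Tracing 10 → 4 → … returns to 10 after 4 steps, so 10 lies in a 4-cycle (4 11 7 10).
Powers repeat with period 4 on this cycle, and 28 mod 4 = 0, so α^28(10) = α^0(10).
So α^28(10) = 10.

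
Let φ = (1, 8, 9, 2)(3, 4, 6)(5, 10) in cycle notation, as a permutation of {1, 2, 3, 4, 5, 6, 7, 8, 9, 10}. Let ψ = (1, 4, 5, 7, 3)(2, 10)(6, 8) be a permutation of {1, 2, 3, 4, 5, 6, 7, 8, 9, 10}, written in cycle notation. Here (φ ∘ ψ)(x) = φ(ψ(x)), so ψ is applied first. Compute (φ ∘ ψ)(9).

First apply ψ: ψ(9) = 9, then φ(9) = 2. Thus (φ ∘ ψ)(9) = 2.

2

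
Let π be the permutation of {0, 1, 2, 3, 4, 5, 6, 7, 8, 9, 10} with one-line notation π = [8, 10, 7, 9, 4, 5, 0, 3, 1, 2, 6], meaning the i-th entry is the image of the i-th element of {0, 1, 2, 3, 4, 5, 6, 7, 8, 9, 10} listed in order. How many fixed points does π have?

2

The fixed points (elements with π(x) = x) are {4, 5}, so there are 2.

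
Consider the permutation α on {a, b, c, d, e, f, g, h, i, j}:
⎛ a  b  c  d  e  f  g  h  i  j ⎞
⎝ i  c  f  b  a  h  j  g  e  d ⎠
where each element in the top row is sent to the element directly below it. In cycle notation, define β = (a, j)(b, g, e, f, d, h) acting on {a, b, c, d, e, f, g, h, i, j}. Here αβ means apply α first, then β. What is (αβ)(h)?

e

First apply α: α(h) = g, then β(g) = e. Thus (αβ)(h) = e.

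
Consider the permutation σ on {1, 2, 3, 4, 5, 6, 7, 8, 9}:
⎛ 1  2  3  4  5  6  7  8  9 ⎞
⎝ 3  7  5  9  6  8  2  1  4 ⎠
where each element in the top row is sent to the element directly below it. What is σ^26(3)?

5

Tracing 3 → 5 → … returns to 3 after 5 steps, so 3 lies in a 5-cycle (1, 3, 5, 6, 8).
Since the cycle has length 5, σ^26 acts on it the same as σ^1 (26 mod 5 = 1).
Advancing 1 step from 3: 3 → 5.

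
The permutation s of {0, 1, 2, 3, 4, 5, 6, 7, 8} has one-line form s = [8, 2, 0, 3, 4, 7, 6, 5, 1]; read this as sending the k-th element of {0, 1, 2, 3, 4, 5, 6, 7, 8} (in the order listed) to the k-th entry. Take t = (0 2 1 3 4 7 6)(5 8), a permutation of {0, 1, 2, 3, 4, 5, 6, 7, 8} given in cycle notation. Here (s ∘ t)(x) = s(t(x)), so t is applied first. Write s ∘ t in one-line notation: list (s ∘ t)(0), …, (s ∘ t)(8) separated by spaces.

(s ∘ t)(x) = s(t(x)). Computing each image: s(t(0)) = s(2) = 0, s(t(1)) = s(3) = 3, s(t(2)) = s(1) = 2, s(t(3)) = s(4) = 4, s(t(4)) = s(7) = 5, s(t(5)) = s(8) = 1, s(t(6)) = s(0) = 8, s(t(7)) = s(6) = 6, s(t(8)) = s(5) = 7.
Hence s ∘ t = [0 3 2 4 5 1 8 6 7].

0 3 2 4 5 1 8 6 7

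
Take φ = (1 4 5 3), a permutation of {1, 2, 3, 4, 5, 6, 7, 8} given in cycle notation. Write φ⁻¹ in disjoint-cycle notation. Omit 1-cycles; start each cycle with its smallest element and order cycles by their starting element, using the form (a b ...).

If φ sends a → b within a cycle, φ⁻¹ sends b → a; equivalently, reverse each cycle.
Reversing each cycle of φ and rotating so the smallest element leads gives (1 3 5 4).

(1 3 5 4)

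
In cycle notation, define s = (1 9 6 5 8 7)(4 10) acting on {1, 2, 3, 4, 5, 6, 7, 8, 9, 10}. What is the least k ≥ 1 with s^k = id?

6

The cycle type of s is (6, 2, 1, 1).
The order of s is the least common multiple of its cycle lengths: lcm(6, 2) = 6.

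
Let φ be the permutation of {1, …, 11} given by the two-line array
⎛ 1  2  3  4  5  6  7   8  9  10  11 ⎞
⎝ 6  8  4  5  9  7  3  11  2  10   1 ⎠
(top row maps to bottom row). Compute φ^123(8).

Tracing 8 → 11 → … returns to 8 after 10 steps, so 8 lies in a 10-cycle (1 6 7 3 4 5 9 2 8 11).
Powers repeat with period 10 on this cycle, and 123 mod 10 = 3, so φ^123(8) = φ^3(8).
Stepping 3 places around the cycle: 8 → 11 → 1 → 6.

6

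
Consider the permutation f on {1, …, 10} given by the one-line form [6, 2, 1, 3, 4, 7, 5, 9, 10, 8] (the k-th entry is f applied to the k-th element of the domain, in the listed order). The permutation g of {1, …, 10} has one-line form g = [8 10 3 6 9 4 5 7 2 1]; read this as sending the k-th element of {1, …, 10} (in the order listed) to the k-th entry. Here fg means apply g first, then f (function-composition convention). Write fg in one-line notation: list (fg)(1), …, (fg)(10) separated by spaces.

9 8 1 7 10 3 4 5 2 6

Chase each element through g then f: 1 → 8 → 9; 2 → 10 → 8; 3 → 3 → 1; 4 → 6 → 7; 5 → 9 → 10; 6 → 4 → 3; 7 → 5 → 4; 8 → 7 → 5; 9 → 2 → 2; 10 → 1 → 6.
So fg in one-line form is 9 8 1 7 10 3 4 5 2 6.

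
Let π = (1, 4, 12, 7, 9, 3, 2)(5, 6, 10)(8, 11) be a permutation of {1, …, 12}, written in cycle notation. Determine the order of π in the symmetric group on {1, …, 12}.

42

The disjoint cycles have lengths 7, 3, 2.
The order of π is the least common multiple of its cycle lengths: lcm(7, 3, 2) = 42.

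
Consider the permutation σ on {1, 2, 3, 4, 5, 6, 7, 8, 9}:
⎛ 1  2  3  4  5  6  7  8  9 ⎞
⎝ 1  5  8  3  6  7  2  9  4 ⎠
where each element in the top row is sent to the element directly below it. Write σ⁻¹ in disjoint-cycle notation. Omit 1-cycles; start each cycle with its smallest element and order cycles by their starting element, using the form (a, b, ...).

(2, 7, 6, 5)(3, 4, 9, 8)

The cycle decomposition of σ is (2, 5, 6, 7)(3, 8, 9, 4).
The inverse reverses every cycle; in canonical form, σ⁻¹ = (2, 7, 6, 5)(3, 4, 9, 8).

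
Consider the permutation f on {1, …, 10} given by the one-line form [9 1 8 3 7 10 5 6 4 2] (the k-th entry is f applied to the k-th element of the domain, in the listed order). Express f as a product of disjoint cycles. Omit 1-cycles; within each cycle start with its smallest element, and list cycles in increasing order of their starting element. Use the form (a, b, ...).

(1, 9, 4, 3, 8, 6, 10, 2)(5, 7)

Iterating f from 1 gives 1 → 9 → 4 → 3 → 8 → 6 → 10 → 2 → 1; that is the 8-cycle (1, 9, 4, 3, 8, 6, 10, 2).
Repeating from the next unused element and collecting all non-trivial cycles gives (1, 9, 4, 3, 8, 6, 10, 2)(5, 7).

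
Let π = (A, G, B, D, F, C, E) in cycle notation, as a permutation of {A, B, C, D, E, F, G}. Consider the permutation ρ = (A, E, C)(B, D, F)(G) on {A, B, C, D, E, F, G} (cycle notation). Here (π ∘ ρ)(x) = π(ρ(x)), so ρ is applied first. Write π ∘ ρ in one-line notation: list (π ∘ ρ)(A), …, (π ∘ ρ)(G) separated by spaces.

A F G C E D B

(π ∘ ρ)(x) = π(ρ(x)). Computing each image: π(ρ(A)) = π(E) = A, π(ρ(B)) = π(D) = F, π(ρ(C)) = π(A) = G, π(ρ(D)) = π(F) = C, π(ρ(E)) = π(C) = E, π(ρ(F)) = π(B) = D, π(ρ(G)) = π(G) = B.
Hence π ∘ ρ = [A F G C E D B].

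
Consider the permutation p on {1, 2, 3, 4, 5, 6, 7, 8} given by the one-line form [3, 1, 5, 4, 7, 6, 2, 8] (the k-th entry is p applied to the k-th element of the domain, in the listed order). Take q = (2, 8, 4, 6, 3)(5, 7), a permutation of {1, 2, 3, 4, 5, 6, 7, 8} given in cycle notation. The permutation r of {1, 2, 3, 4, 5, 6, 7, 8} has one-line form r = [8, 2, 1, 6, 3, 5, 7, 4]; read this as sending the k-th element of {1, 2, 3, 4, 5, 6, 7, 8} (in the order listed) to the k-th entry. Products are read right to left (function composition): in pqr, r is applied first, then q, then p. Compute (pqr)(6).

2

Apply the permutations in order: r(6) = 5, then q(5) = 7, then p(7) = 2. So (pqr)(6) = 2.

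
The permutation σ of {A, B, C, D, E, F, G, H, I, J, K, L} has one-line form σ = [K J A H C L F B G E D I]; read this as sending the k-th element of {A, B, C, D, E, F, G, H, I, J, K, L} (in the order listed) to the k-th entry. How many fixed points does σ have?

No element satisfies σ(x) = x, so there are 0 fixed points.

0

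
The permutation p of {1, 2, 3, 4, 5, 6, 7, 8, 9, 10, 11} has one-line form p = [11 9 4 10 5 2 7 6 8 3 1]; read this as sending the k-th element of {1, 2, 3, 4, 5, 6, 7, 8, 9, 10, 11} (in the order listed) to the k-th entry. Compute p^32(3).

10

Tracing 3 → 4 → … returns to 3 after 3 steps, so 3 lies in a 3-cycle (3, 4, 10).
Since the cycle has length 3, p^32 acts on it the same as p^2 (32 mod 3 = 2).
Stepping 2 places around the cycle: 3 → 4 → 10.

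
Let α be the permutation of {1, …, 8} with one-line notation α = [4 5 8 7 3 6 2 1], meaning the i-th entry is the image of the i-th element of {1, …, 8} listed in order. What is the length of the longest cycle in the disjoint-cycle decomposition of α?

7

Decomposing into disjoint cycles gives (1 4 7 2 5 3 8); the longest has length 7.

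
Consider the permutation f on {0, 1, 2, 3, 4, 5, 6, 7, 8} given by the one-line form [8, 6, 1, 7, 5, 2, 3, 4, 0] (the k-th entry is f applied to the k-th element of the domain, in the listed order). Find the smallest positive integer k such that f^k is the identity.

14

The disjoint-cycle form of f has cycle lengths 7, 2.
The order is lcm(7, 2) = 14.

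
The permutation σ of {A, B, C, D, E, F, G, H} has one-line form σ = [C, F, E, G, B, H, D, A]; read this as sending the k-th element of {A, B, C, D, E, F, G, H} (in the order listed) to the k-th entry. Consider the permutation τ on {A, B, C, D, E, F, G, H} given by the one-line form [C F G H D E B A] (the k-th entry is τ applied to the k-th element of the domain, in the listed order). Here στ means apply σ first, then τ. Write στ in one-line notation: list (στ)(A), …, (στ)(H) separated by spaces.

G E D B F A H C

For each element, apply σ then τ: A → C → G; B → F → E; C → E → D; D → G → B; E → B → F; F → H → A; G → D → H; H → A → C.
So στ in one-line form is G E D B F A H C.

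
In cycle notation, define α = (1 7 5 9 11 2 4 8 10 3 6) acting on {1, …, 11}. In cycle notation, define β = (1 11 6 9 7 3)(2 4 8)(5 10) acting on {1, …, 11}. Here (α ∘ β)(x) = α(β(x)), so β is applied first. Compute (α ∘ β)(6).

First apply β: β(6) = 9, then α(9) = 11. Thus (α ∘ β)(6) = 11.

11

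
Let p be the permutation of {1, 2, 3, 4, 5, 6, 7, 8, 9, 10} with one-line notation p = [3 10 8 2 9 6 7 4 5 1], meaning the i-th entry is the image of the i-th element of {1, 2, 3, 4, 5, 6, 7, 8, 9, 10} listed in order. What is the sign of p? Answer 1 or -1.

In disjoint-cycle form the cycle lengths are 6, 2, 1, 1.
A cycle is odd iff its length is even; p has 2 even-length cycles, so sgn(p) = (−1)^2 and p is even.

1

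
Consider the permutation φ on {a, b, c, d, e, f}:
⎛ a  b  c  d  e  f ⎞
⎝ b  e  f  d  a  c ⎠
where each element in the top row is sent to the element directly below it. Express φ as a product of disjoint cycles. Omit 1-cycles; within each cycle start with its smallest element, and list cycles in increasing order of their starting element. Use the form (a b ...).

(a b e)(c f)

From a: a → b → e → a, closing the cycle (a b e).
Continuing from each remaining unvisited element yields (a b e)(c f).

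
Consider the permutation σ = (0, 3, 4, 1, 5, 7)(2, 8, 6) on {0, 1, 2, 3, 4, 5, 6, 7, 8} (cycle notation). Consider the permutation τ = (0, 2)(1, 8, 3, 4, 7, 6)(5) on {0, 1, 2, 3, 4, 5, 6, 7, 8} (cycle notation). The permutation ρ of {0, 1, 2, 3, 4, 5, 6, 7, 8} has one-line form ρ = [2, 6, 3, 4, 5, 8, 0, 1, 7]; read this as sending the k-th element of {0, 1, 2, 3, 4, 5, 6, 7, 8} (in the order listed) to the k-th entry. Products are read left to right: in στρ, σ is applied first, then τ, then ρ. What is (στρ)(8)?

Chase 8: σ(8) = 6; τ(6) = 1; ρ(1) = 6. Hence (στρ)(8) = 6.

6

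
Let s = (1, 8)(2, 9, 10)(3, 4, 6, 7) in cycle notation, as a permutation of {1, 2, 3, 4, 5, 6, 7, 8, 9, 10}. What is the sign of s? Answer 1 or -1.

1

The cycle lengths are 4, 3, 2, 1.
A cycle is odd iff its length is even; s has 2 even-length cycles, so sgn(s) = (−1)^2 and s is even.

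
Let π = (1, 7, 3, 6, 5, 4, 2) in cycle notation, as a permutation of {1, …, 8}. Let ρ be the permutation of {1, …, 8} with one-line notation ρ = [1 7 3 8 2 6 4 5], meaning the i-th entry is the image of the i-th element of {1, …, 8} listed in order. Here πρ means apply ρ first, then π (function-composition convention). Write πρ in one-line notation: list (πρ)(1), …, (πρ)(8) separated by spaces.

(πρ)(x) = π(ρ(x)). Computing each image: π(ρ(1)) = π(1) = 7, π(ρ(2)) = π(7) = 3, π(ρ(3)) = π(3) = 6, π(ρ(4)) = π(8) = 8, π(ρ(5)) = π(2) = 1, π(ρ(6)) = π(6) = 5, π(ρ(7)) = π(4) = 2, π(ρ(8)) = π(5) = 4.
Hence πρ = [7 3 6 8 1 5 2 4].

7 3 6 8 1 5 2 4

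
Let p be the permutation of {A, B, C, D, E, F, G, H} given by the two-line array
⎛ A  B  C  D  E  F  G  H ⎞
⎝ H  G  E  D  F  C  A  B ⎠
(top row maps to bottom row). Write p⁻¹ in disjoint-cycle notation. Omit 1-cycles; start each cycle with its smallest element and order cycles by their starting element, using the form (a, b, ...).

(A, G, B, H)(C, F, E)

The cycle decomposition of p is (A, H, B, G)(C, E, F).
Reversing each cycle (and rotating so the smallest element leads) gives p⁻¹ = (A, G, B, H)(C, F, E).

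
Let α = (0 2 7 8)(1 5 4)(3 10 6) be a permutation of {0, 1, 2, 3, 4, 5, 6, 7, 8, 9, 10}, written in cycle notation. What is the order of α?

The cycle type of α is (4, 3, 3, 1).
The order of α is the least common multiple of its cycle lengths: lcm(4, 3, 3) = 12.

12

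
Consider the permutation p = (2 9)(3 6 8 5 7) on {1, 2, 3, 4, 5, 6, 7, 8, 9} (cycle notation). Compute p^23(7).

8

7 lies in the 5-cycle (3 6 8 5 7).
Since the cycle has length 5, p^23 acts on it the same as p^3 (23 mod 5 = 3).
Stepping 3 places around the cycle: 7 → 3 → 6 → 8.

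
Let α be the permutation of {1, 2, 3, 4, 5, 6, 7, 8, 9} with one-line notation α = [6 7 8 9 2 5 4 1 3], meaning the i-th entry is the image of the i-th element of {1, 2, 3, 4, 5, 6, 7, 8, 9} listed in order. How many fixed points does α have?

0

No element satisfies α(x) = x, so there are 0 fixed points.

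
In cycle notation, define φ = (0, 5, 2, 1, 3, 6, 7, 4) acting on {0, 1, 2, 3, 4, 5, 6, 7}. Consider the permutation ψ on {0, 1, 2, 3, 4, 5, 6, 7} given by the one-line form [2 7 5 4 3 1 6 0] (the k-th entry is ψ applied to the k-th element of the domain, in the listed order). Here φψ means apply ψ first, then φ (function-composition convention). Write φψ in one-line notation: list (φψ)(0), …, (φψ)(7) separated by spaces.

(φψ)(x) = φ(ψ(x)). Computing each image: φ(ψ(0)) = φ(2) = 1, φ(ψ(1)) = φ(7) = 4, φ(ψ(2)) = φ(5) = 2, φ(ψ(3)) = φ(4) = 0, φ(ψ(4)) = φ(3) = 6, φ(ψ(5)) = φ(1) = 3, φ(ψ(6)) = φ(6) = 7, φ(ψ(7)) = φ(0) = 5.
Hence φψ = [1 4 2 0 6 3 7 5].

1 4 2 0 6 3 7 5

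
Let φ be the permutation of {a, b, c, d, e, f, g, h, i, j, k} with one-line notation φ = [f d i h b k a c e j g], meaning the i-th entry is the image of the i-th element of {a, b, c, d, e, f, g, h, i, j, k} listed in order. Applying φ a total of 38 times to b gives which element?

Tracing b → d → … returns to b after 6 steps, so b lies in a 6-cycle (b d h c i e).
Since the cycle has length 6, φ^38 acts on it the same as φ^2 (38 mod 6 = 2).
Stepping 2 places around the cycle: b → d → h.

h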